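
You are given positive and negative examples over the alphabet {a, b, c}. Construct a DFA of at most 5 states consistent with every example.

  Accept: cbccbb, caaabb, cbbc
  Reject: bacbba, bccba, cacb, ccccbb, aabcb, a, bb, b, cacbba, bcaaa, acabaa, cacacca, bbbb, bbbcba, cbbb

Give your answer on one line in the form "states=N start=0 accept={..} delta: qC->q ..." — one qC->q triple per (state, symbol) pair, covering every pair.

states=4 start=0 accept={3} delta: 0a->0 0b->0 0c->1 1a->1 1b->2 1c->0 2a->0 2b->3 2c->0 3a->0 3b->0 3c->3

State merging on the prefix tree: take the shortest (then alphabetical) example prefix whose next move is undefined and point that move at state 0, else 1, else 2, ...; a target is out if some Accept/Reject pair would then sit in one state with the same input left (inseparable). If every existing state is out, open a new one.
a: 0a undefined. 0a->0: ok.
b: 0b undefined. 0b->0: ok.
c: 0c undefined. 0c->0: no, cbccbb/bacbba meet in 0. Open state 1: 0c->1.
ca: 1a undefined. 1a->0: no, caaabb/a meet in 0. 1a->1: ok.
cb: 1b undefined. 1b->0: no, caaabb/bacbba meet in 0. 1b->1: no, caaabb/bacbba meet in 1. Open state 2: 1b->2.
cc: 1c undefined. 1c->0: ok.
cbb: 2b undefined. 2b->0: no, caaabb/bacbba meet in 0. 2b->1: no, caaabb/bacbba meet in 1. 2b->2: no, caaabb/aabcb meet in 2. Open state 3: 2b->3.
cbc: 2c undefined. 2c->0: ok.
cbbb: 3b undefined. 3b->0: ok.
cbbc: 3c undefined. 3c->0: no, cbbc/bccba meet in 0. 3c->1: no, cbbc/bcaaa meet in 1. 3c->2: no, cbbc/aabcb meet in 2. 3c->3: ok.
acaba: 2a undefined. 2a->0: ok.
bacbba: 3a undefined. 3a->0: ok.
All examples now run through 4 states with every (state, symbol) defined. Accept strings end in {3}, Reject strings end in {0,1,2}; accept={3}.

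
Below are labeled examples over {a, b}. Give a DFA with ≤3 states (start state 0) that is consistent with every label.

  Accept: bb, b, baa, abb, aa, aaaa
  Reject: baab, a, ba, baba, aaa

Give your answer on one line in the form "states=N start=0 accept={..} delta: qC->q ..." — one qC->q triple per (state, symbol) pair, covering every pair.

State merging on the prefix tree: take the shortest (then alphabetical) example prefix whose next move is undefined and point that move at state 0, else 1, else 2, ...; a target is out if some Accept/Reject pair would then sit in one state with the same input left (inseparable). If every existing state is out, open a new one.
a: 0a undefined. 0a->0: no, aa/a meet in 0. Open state 1: 0a->1.
b: 0b undefined. 0b->0: ok.
aa: 1a undefined. 1a->0: no, bb/baab meet in 0. 1a->1: no, baa/a meet in 1. Open state 2: 1a->2.
ab: 1b undefined. 1b->0: ok.
aaa: 2a undefined. 2a->0: no, bb/aaa meet in 0. 2a->1: ok.
baab: 2b undefined. 2b->0: no, bb/baab meet in 0. 2b->1: ok.
All examples now run through 3 states with every (state, symbol) defined. Accept strings end in {0,2}, Reject strings end in {1}; accept={0,2}.

states=3 start=0 accept={0,2} delta: 0a->1 0b->0 1a->2 1b->0 2a->1 2b->1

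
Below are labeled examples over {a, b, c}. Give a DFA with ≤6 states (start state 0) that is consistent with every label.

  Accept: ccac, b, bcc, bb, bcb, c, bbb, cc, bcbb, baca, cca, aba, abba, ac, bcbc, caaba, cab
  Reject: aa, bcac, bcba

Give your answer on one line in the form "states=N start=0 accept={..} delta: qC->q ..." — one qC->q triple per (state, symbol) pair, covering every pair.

Grow the machine one transition at a time. Run the examples from 0; the earliest place one falls off (shortest prefix, ties alphabetical) gets sent to the lowest-numbered state that keeps every Accept/Reject pair distinguishable — a pair clashes when both reach the same state with identical unread suffix — and to a fresh state only if none does.
a: 0a undefined. 0a->0: ok.
b: 0b undefined. 0b->0: no, b/aa meet in 0. Open state 1: 0b->1.
c: 0c undefined. 0c->0: no, ccac/aa meet in 0. 0c->1: no, ccac/bcac meet in 1 with "cac" left. Open state 2: 0c->2.
ba: 1a undefined. 1a->0: no, aba/aa meet in 0. 1a->1: ok.
bb: 1b undefined. 1b->0: no, bb/aa meet in 0. 1b->1: ok.
bc: 1c undefined. 1c->0: no, b/bcba meet in 1. 1c->1: no, b/bcac meet in 1. 1c->2: ok.
ca: 2a undefined. 2a->0: no, c/bcac meet in 2. 2a->1: no, c/bcac meet in 2. 2a->2: no, bcc/bcac meet in 2 with "c" left. Open state 3: 2a->3.
cc: 2c undefined. 2c->0: no, bcc/aa meet in 0. 2c->1: ok.
bcb: 2b undefined. 2b->0: no, bcb/aa meet in 0. 2b->1: no, b/bcba meet in 1. 2b->2: no, baca/bcba meet in 3. 2b->3: no, bcbc/bcac meet in 3 with "c" left. Open state 4: 2b->4.
caa: 3a undefined. 3a->0: ok.
cab: 3b undefined. 3b->0: no, cab/aa meet in 0. 3b->1: ok.
bcac: 3c undefined. 3c->0: ok.
bcba: 4a undefined. 4a->0: ok.
bcbb: 4b undefined. 4b->0: no, bcbb/aa meet in 0. 4b->1: ok.
bcbc: 4c undefined. 4c->0: no, bcbc/aa meet in 0. 4c->1: ok.
All examples now run through 5 states with every (state, symbol) defined. Accept strings end in {1,2,3,4}, Reject strings end in {0}; accept={1,2,3,4}.

states=5 start=0 accept={1,2,3,4} delta: 0a->0 0b->1 0c->2 1a->1 1b->1 1c->2 2a->3 2b->4 2c->1 3a->0 3b->1 3c->0 4a->0 4b->1 4c->1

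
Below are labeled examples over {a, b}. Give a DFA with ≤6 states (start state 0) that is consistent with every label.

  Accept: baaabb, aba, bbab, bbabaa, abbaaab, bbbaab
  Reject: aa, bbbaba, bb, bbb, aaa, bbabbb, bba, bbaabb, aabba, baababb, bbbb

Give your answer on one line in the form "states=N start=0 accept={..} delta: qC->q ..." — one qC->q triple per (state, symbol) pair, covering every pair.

states=5 start=0 accept={1,2} delta: 0a->0 0b->1 1a->2 1b->3 2a->1 2b->2 3a->0 3b->4 4a->1 4b->0

Grow the machine one transition at a time. Run the examples from 0; the earliest place one falls off (shortest prefix, ties alphabetical) gets sent to the lowest-numbered state that keeps every Accept/Reject pair distinguishable — a pair clashes when both reach the same state with identical unread suffix — and to a fresh state only if none does.
a: 0a undefined. 0a->0: ok.
b: 0b undefined. 0b->0: no, baaabb/aa meet in 0. Open state 1: 0b->1.
ba: 1a undefined. 1a->0: no, baaabb/bb meet in 1 with "b" left. 1a->1: no, baaabb/bbb meet in 1 with "bb" left. Open state 2: 1a->2.
bb: 1b undefined. 1b->0: no, bbab/bbb meet in 1. 1b->1: no, aba/bba meet in 2. 1b->2: no, baaabb/bbaabb meet in 2 with "aabb" left. Open state 3: 1b->3.
baa: 2a undefined. 2a->0: no, baaabb/bb meet in 3. 2a->1: ok.
bba: 3a undefined. 3a->0: ok.
bbb: 3b undefined. 3b->0: no, aba/bbbaba meet in 2. 3b->1: no, bbab/bbb meet in 1. 3b->2: no, aba/bbb meet in 2. 3b->3: no, aba/bbbaba meet in 2. Open state 4: 3b->4.
bbba: 4a undefined. 4a->0: no, aba/bbbaba meet in 2. 4a->1: ok.
bbbb: 4b undefined. 4b->0: ok.
baaab: 2b undefined. 2b->0: no, bbbaab/aa meet in 0. 2b->1: no, baaabb/bb meet in 3. 2b->2: ok.
All examples now run through 5 states with every (state, symbol) defined. Accept strings end in {1,2}, Reject strings end in {0,3,4}; accept={1,2}.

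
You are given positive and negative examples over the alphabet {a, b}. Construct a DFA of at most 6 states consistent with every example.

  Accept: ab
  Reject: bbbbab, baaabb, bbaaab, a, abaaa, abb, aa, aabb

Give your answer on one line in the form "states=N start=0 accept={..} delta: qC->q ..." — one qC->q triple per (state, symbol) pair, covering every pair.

states=3 start=0 accept={1} delta: 0a->0 0b->1 1a->0 1b->2 2a->2 2b->2

Fold the examples into a partial DFA from state 0: repeatedly fix the first undefined (state, symbol) met by the shortest-then-alphabetical prefix, trying targets in increasing order and rejecting any under which an Accept and a Reject string meet in one state with the same remainder; add a state when all current targets are rejected. Accepting states are where Accept strings end.
a: 0a undefined. 0a->0: ok.
b: 0b undefined. 0b->0: no, ab/bbbbab meet in 0. Open state 1: 0b->1.
ba: 1a undefined. 1a->0: ok.
bb: 1b undefined. 1b->0: no, ab/bbbbab meet in 1. 1b->1: no, ab/bbbbab meet in 1. Open state 2: 1b->2.
bba: 2a undefined. 2a->0: no, ab/bbaaab meet in 1. 2a->1: no, ab/bbaaab meet in 1. 2a->2: ok.
bbb: 2b undefined. 2b->0: no, ab/bbbbab meet in 1. 2b->1: no, ab/bbbbab meet in 1. 2b->2: ok.
All examples now run through 3 states with every (state, symbol) defined. Accept strings end in {1}, Reject strings end in {0,2}; accept={1}.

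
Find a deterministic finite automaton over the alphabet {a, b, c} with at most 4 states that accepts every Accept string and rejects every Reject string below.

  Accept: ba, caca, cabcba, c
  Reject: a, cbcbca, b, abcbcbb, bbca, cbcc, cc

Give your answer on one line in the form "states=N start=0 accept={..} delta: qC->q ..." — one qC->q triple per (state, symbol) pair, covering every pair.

states=3 start=0 accept={2} delta: 0a->0 0b->1 0c->2 1a->2 1b->0 1c->1 2a->1 2b->1 2c->0

Fold the examples into a partial DFA from state 0: repeatedly fix the first undefined (state, symbol) met by the shortest-then-alphabetical prefix, trying targets in increasing order and rejecting any under which an Accept and a Reject string meet in one state with the same remainder; add a state when all current targets are rejected. Accepting states are where Accept strings end.
a: 0a undefined. 0a->0: ok.
b: 0b undefined. 0b->0: no, ba/a meet in 0. Open state 1: 0b->1.
c: 0c undefined. 0c->0: no, caca/a meet in 0. 0c->1: no, c/b meet in 1. Open state 2: 0c->2.
ba: 1a undefined. 1a->0: no, ba/a meet in 0. 1a->1: no, ba/b meet in 1. 1a->2: ok.
bb: 1b undefined. 1b->0: ok.
ca: 2a undefined. 2a->0: no, caca/a meet in 0. 2a->1: ok.
cb: 2b undefined. 2b->0: no, cabcba/a meet in 0. 2b->1: ok.
cc: 2c undefined. 2c->0: ok.
abc: 1c undefined. 1c->0: no, ba/cbcc meet in 2. 1c->1: ok.
All examples now run through 3 states with every (state, symbol) defined. Accept strings end in {2}, Reject strings end in {0,1}; accept={2}.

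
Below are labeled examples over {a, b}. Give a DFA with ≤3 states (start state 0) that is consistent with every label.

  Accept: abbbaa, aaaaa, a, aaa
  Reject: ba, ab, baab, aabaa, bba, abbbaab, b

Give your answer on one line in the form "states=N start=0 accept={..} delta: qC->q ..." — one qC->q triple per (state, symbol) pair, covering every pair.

Fold the examples into a partial DFA from state 0: repeatedly fix the first undefined (state, symbol) met by the shortest-then-alphabetical prefix, trying targets in increasing order and rejecting any under which an Accept and a Reject string meet in one state with the same remainder; add a state when all current targets are rejected. Accepting states are where Accept strings end.
a: 0a undefined. 0a->0: ok.
b: 0b undefined. 0b->0: no, abbbaa/ba meet in 0. Open state 1: 0b->1.
ba: 1a undefined. 1a->0: no, aaaaa/ba meet in 0. 1a->1: ok.
bb: 1b undefined. 1b->0: no, abbbaa/ba meet in 1. 1b->1: no, abbbaa/ba meet in 1. Open state 2: 1b->2.
bba: 2a undefined. 2a->0: no, aaaaa/bba meet in 0. 2a->1: ok.
abbb: 2b undefined. 2b->0: ok.
All examples now run through 3 states with every (state, symbol) defined. Accept strings end in {0}, Reject strings end in {1,2}; accept={0}.

states=3 start=0 accept={0} delta: 0a->0 0b->1 1a->1 1b->2 2a->1 2b->0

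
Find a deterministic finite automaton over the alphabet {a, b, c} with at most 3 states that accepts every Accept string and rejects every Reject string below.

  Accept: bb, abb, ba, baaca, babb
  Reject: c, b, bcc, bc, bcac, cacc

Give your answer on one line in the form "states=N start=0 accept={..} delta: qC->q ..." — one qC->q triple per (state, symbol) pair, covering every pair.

states=3 start=0 accept={2} delta: 0a->0 0b->1 0c->0 1a->2 1b->2 1c->0 2a->2 2b->1 2c->1

State merging on the prefix tree: take the shortest (then alphabetical) example prefix whose next move is undefined and point that move at state 0, else 1, else 2, ...; a target is out if some Accept/Reject pair would then sit in one state with the same input left (inseparable). If every existing state is out, open a new one.
a: 0a undefined. 0a->0: ok.
b: 0b undefined. 0b->0: no, bb/b meet in 0. Open state 1: 0b->1.
c: 0c undefined. 0c->0: ok.
ba: 1a undefined. 1a->0: no, ba/c meet in 0. 1a->1: no, ba/b meet in 1. Open state 2: 1a->2.
bb: 1b undefined. 1b->0: no, bb/c meet in 0. 1b->1: no, bb/b meet in 1. 1b->2: ok.
bc: 1c undefined. 1c->0: ok.
baa: 2a undefined. 2a->0: no, baaca/c meet in 0. 2a->1: no, baaca/c meet in 0. 2a->2: ok.
bab: 2b undefined. 2b->0: no, babb/b meet in 1. 2b->1: ok.
baac: 2c undefined. 2c->0: no, baaca/c meet in 0. 2c->1: ok.
All examples now run through 3 states with every (state, symbol) defined. Accept strings end in {2}, Reject strings end in {0,1}; accept={2}.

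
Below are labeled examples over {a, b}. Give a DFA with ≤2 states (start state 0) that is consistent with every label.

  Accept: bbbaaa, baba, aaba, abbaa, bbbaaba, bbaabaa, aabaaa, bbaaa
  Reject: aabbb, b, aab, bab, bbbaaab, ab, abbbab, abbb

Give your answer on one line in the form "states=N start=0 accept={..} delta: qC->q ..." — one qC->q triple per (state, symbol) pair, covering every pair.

Fold the examples into a partial DFA from state 0: repeatedly fix the first undefined (state, symbol) met by the shortest-then-alphabetical prefix, trying targets in increasing order and rejecting any under which an Accept and a Reject string meet in one state with the same remainder; add a state when all current targets are rejected. Accepting states are where Accept strings end.
a: 0a undefined. 0a->0: ok.
b: 0b undefined. 0b->0: no, bbbaaa/aabbb meet in 0. Open state 1: 0b->1.
ba: 1a undefined. 1a->0: ok.
bb: 1b undefined. 1b->0: ok.
All examples now run through 2 states with every (state, symbol) defined. Accept strings end in {0}, Reject strings end in {1}; accept={0}.

states=2 start=0 accept={0} delta: 0a->0 0b->1 1a->0 1b->0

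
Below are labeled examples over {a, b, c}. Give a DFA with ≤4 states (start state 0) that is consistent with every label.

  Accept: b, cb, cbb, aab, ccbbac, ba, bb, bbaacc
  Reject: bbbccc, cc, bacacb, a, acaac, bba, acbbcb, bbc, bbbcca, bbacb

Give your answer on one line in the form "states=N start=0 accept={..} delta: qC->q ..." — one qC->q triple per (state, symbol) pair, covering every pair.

states=4 start=0 accept={1,2} delta: 0a->0 0b->1 0c->0 1a->1 1b->2 1c->2 2a->3 2b->0 2c->3 3a->2 3b->0 3c->2

Fold the examples into a partial DFA from state 0: repeatedly fix the first undefined (state, symbol) met by the shortest-then-alphabetical prefix, trying targets in increasing order and rejecting any under which an Accept and a Reject string meet in one state with the same remainder; add a state when all current targets are rejected. Accepting states are where Accept strings end.
a: 0a undefined. 0a->0: ok.
b: 0b undefined. 0b->0: no, b/a meet in 0. Open state 1: 0b->1.
c: 0c undefined. 0c->0: ok.
ba: 1a undefined. 1a->0: no, b/bacacb meet in 1. 1a->1: ok.
bb: 1b undefined. 1b->0: no, b/acbbcb meet in 1. 1b->1: no, b/bba meet in 1. Open state 2: 1b->2.
bac: 1c undefined. 1c->0: no, b/bacacb meet in 1. 1c->1: no, cbb/bacacb meet in 2. 1c->2: ok.
bba: 2a undefined. 2a->0: no, b/bacacb meet in 1. 2a->1: no, b/bba meet in 1. 2a->2: no, cbb/bba meet in 2. Open state 3: 2a->3.
bbb: 2b undefined. 2b->0: ok.
bbc: 2c undefined. 2c->0: no, b/acbbcb meet in 1. 2c->1: no, b/bbc meet in 1. 2c->2: no, cbb/bbc meet in 2. 2c->3: ok.
bbaa: 3a undefined. 3a->0: no, bbaacc/bbbccc meet in 0. 3a->1: no, bbaacc/bba meet in 3. 3a->2: ok.
bbac: 3c undefined. 3c->0: no, b/bacacb meet in 1. 3c->1: no, cbb/bacacb meet in 2. 3c->2: ok.
acbbcb: 3b undefined. 3b->0: ok.
All examples now run through 4 states with every (state, symbol) defined. Accept strings end in {1,2}, Reject strings end in {0,3}; accept={1,2}.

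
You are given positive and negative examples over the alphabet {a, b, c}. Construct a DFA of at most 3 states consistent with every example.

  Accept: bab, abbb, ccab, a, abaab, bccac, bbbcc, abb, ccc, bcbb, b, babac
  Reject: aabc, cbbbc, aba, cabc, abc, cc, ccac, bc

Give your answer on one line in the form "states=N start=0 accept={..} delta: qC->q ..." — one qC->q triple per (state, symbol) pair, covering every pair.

Fold the examples into a partial DFA from state 0: repeatedly fix the first undefined (state, symbol) met by the shortest-then-alphabetical prefix, trying targets in increasing order and rejecting any under which an Accept and a Reject string meet in one state with the same remainder; add a state when all current targets are rejected. Accepting states are where Accept strings end.
a: 0a undefined. 0a->0: ok.
b: 0b undefined. 0b->0: no, bab/aba meet in 0. Open state 1: 0b->1.
c: 0c undefined. 0c->0: no, a/cc meet in 0. 0c->1: ok.
ba: 1a undefined. 1a->0: no, a/aba meet in 0. 1a->1: no, b/aba meet in 1. Open state 2: 1a->2.
bb: 1b undefined. 1b->0: no, abbb/cbbbc meet in 1. 1b->1: ok.
bc: 1c undefined. 1c->0: no, abbb/ccac meet in 1. 1c->1: no, abbb/aabc meet in 1. 1c->2: ok.
bab: 2b undefined. 2b->0: no, abbb/cabc meet in 1. 2b->1: ok.
bcc: 2c undefined. 2c->0: ok.
cca: 2a undefined. 2a->0: no, bab/ccac meet in 1. 2a->1: ok.
All examples now run through 3 states with every (state, symbol) defined. Accept strings end in {0,1}, Reject strings end in {2}; accept={0,1}.

states=3 start=0 accept={0,1} delta: 0a->0 0b->1 0c->1 1a->2 1b->1 1c->2 2a->1 2b->1 2c->0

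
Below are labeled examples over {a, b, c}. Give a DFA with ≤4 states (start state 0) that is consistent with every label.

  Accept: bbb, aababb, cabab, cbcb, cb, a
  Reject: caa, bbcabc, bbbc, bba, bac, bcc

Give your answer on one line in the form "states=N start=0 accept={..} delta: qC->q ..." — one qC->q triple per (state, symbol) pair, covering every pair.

Grow the machine one transition at a time. Run the examples from 0; the earliest place one falls off (shortest prefix, ties alphabetical) gets sent to the lowest-numbered state that keeps every Accept/Reject pair distinguishable — a pair clashes when both reach the same state with identical unread suffix — and to a fresh state only if none does.
a: 0a undefined. 0a->0: ok.
b: 0b undefined. 0b->0: no, bbb/bba meet in 0. Open state 1: 0b->1.
c: 0c undefined. 0c->0: no, a/caa meet in 0. 0c->1: ok.
ba: 1a undefined. 1a->0: no, cabab/bac meet in 1. 1a->1: ok.
bb: 1b undefined. 1b->0: no, bbb/caa meet in 1. 1b->1: no, bbb/caa meet in 1. Open state 2: 1b->2.
bc: 1c undefined. 1c->0: no, a/bac meet in 0. 1c->1: ok.
bba: 2a undefined. 2a->0: no, cabab/caa meet in 1. 2a->1: ok.
bbb: 2b undefined. 2b->0: ok.
bbc: 2c undefined. 2c->0: no, cbcb/caa meet in 1. 2c->1: ok.
All examples now run through 3 states with every (state, symbol) defined. Accept strings end in {0,2}, Reject strings end in {1}; accept={0,2}.

states=3 start=0 accept={0,2} delta: 0a->0 0b->1 0c->1 1a->1 1b->2 1c->1 2a->1 2b->0 2c->1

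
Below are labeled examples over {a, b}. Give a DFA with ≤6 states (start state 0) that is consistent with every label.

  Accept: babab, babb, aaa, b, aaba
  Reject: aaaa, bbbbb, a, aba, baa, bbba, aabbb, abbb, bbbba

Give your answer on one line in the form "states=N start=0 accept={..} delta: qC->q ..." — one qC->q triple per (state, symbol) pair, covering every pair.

State merging on the prefix tree: take the shortest (then alphabetical) example prefix whose next move is undefined and point that move at state 0, else 1, else 2, ...; a target is out if some Accept/Reject pair would then sit in one state with the same input left (inseparable). If every existing state is out, open a new one.
a: 0a undefined. 0a->0: no, aaa/aaaa meet in 0. Open state 1: 0a->1.
b: 0b undefined. 0b->0: no, b/bbbbb meet in 0. 0b->1: no, aaa/baa meet in 1 with "aa" left. Open state 2: 0b->2.
aa: 1a undefined. 1a->0: no, aaa/a meet in 1. 1a->1: no, aaa/aaaa meet in 1. 1a->2: ok.
ab: 1b undefined. 1b->0: ok.
ba: 2a undefined. 2a->0: no, babb/abbb meet in 2 with "b" left. 2a->1: no, babb/aaaa meet in 2. 2a->2: no, aaa/aaaa meet in 2. Open state 3: 2a->3.
bb: 2b undefined. 2b->0: no, aaa/bbba meet in 3. 2b->1: no, aaa/bbbba meet in 3. 2b->2: no, aaa/bbba meet in 3. 2b->3: no, babb/aabbb meet in 3 with "bb" left. Open state 4: 2b->4.
baa: 3a undefined. 3a->0: ok.
bab: 3b undefined. 3b->0: no, babab/aaaa meet in 0. 3b->1: no, babab/abbb meet in 4. 3b->2: no, babb/abbb meet in 4. 3b->3: ok.
bbb: 4b undefined. 4b->0: no, babab/aabbb meet in 2. 4b->1: no, babab/bbbbb meet in 2. 4b->2: no, babab/bbbbb meet in 2. 4b->3: no, babb/bbbbb meet in 3. 4b->4: no, aaba/bbba meet in 4 with "a" left. Open state 5: 4b->5.
aaba: 4a undefined. 4a->0: no, aaba/aaaa meet in 0. 4a->1: no, aaba/a meet in 1. 4a->2: ok.
bbba: 5a undefined. 5a->0: ok.
bbbb: 5b undefined. 5b->0: no, babab/bbbbb meet in 2. 5b->1: no, babab/bbbba meet in 2. 5b->2: no, babab/aabbb meet in 2. 5b->3: no, babb/bbbbb meet in 3. 5b->4: no, babab/bbbba meet in 2. 5b->5: ok.
All examples now run through 6 states with every (state, symbol) defined. Accept strings end in {2,3}, Reject strings end in {0,1,4,5}; accept={2,3}.

states=6 start=0 accept={2,3} delta: 0a->1 0b->2 1a->2 1b->0 2a->3 2b->4 3a->0 3b->3 4a->2 4b->5 5a->0 5b->5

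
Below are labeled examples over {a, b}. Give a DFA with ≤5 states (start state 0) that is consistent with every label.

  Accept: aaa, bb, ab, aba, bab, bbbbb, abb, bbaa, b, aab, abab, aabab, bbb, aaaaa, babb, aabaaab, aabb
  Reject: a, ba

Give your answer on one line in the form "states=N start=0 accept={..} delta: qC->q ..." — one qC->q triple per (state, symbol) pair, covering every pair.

states=3 start=0 accept={0,2} delta: 0a->1 0b->0 1a->2 1b->2 2a->0 2b->0

Grow the machine one transition at a time. Run the examples from 0; the earliest place one falls off (shortest prefix, ties alphabetical) gets sent to the lowest-numbered state that keeps every Accept/Reject pair distinguishable — a pair clashes when both reach the same state with identical unread suffix — and to a fresh state only if none does.
a: 0a undefined. 0a->0: no, aaa/a meet in 0. Open state 1: 0a->1.
b: 0b undefined. 0b->0: ok.
aa: 1a undefined. 1a->0: no, aaa/a meet in 1. 1a->1: no, aaa/a meet in 1. Open state 2: 1a->2.
ab: 1b undefined. 1b->0: no, aba/a meet in 1. 1b->1: no, ab/a meet in 1. 1b->2: ok.
aaa: 2a undefined. 2a->0: ok.
aab: 2b undefined. 2b->0: ok.
All examples now run through 3 states with every (state, symbol) defined. Accept strings end in {0,2}, Reject strings end in {1}; accept={0,2}.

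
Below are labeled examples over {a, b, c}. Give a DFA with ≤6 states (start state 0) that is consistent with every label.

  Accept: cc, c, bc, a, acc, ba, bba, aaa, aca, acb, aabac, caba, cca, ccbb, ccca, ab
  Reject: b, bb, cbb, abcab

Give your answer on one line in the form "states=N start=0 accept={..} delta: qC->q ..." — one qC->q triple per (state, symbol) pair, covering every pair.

states=4 start=0 accept={1,2,3} delta: 0a->1 0b->0 0c->1 1a->0 1b->2 1c->3 2a->1 2b->0 2c->1 3a->1 3b->1 3c->2

State merging on the prefix tree: take the shortest (then alphabetical) example prefix whose next move is undefined and point that move at state 0, else 1, else 2, ...; a target is out if some Accept/Reject pair would then sit in one state with the same input left (inseparable). If every existing state is out, open a new one.
a: 0a undefined. 0a->0: no, ab/b meet in 0 with "b" left. Open state 1: 0a->1.
b: 0b undefined. 0b->0: ok.
c: 0c undefined. 0c->0: no, cc/b meet in 0. 0c->1: ok.
aa: 1a undefined. 1a->0: ok.
ab: 1b undefined. 1b->0: no, ab/b meet in 0. 1b->1: no, c/cbb meet in 1. Open state 2: 1b->2.
ac: 1c undefined. 1c->0: no, cc/b meet in 0. 1c->1: no, aca/b meet in 0. 1c->2: no, acb/cbb meet in 2 with "b" left. Open state 3: 1c->3.
abc: 2c undefined. 2c->0: no, ab/abcab meet in 2. 2c->1: ok.
aca: 3a undefined. 3a->0: no, aca/b meet in 0. 3a->1: ok.
acb: 3b undefined. 3b->0: no, acb/b meet in 0. 3b->1: ok.
acc: 3c undefined. 3c->0: no, acc/b meet in 0. 3c->1: no, ccca/b meet in 0. 3c->2: ok.
cbb: 2b undefined. 2b->0: ok.
ccca: 2a undefined. 2a->0: no, ccca/b meet in 0. 2a->1: ok.
All examples now run through 4 states with every (state, symbol) defined. Accept strings end in {1,2,3}, Reject strings end in {0}; accept={1,2,3}.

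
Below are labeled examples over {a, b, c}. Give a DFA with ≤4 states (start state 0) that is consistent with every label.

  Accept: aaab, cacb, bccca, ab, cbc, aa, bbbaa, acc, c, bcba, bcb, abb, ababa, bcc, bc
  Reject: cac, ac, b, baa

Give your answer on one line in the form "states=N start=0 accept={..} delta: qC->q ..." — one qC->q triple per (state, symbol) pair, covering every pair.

states=4 start=0 accept={0,1,3} delta: 0a->1 0b->2 0c->0 1a->0 1b->1 1c->2 2a->3 2b->1 2c->3 3a->2 3b->0 3c->0

State merging on the prefix tree: take the shortest (then alphabetical) example prefix whose next move is undefined and point that move at state 0, else 1, else 2, ...; a target is out if some Accept/Reject pair would then sit in one state with the same input left (inseparable). If every existing state is out, open a new one.
a: 0a undefined. 0a->0: no, aaab/b meet in 0 with "b" left. Open state 1: 0a->1.
b: 0b undefined. 0b->0: no, aa/baa meet in 1 with "a" left. 0b->1: no, bc/ac meet in 1 with "c" left. Open state 2: 0b->2.
c: 0c undefined. 0c->0: ok.
aa: 1a undefined. 1a->0: ok.
ab: 1b undefined. 1b->0: no, abb/b meet in 2. 1b->1: ok.
ac: 1c undefined. 1c->0: no, cacb/b meet in 2. 1c->1: no, aaab/cac meet in 1. 1c->2: ok.
ba: 2a undefined. 2a->0: no, aaab/baa meet in 1. 2a->1: no, aa/baa meet in 0. 2a->2: no, ababa/cac meet in 2. Open state 3: 2a->3.
bb: 2b undefined. 2b->0: no, bbbaa/baa meet in 3 with "a" left. 2b->1: ok.
bc: 2c undefined. 2c->0: no, bcb/cac meet in 2. 2c->1: no, bcc/cac meet in 2. 2c->2: no, cbc/cac meet in 2. 2c->3: ok.
baa: 3a undefined. 3a->0: no, aa/baa meet in 0. 3a->1: no, aaab/baa meet in 1. 3a->2: ok.
bcb: 3b undefined. 3b->0: ok.
bcc: 3c undefined. 3c->0: ok.
All examples now run through 4 states with every (state, symbol) defined. Accept strings end in {0,1,3}, Reject strings end in {2}; accept={0,1,3}.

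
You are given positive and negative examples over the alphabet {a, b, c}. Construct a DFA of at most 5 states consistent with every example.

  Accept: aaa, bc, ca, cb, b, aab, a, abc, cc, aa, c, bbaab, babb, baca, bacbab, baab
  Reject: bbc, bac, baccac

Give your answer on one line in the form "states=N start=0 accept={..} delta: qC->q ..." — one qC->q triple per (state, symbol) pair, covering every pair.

Grow the machine one transition at a time. Run the examples from 0; the earliest place one falls off (shortest prefix, ties alphabetical) gets sent to the lowest-numbered state that keeps every Accept/Reject pair distinguishable — a pair clashes when both reach the same state with identical unread suffix — and to a fresh state only if none does.
a: 0a undefined. 0a->0: ok.
b: 0b undefined. 0b->0: no, bc/bbc meet in 0 with "c" left. Open state 1: 0b->1.
c: 0c undefined. 0c->0: ok.
ba: 1a undefined. 1a->0: no, aaa/bac meet in 0. 1a->1: no, bc/bac meet in 1 with "c" left. Open state 2: 1a->2.
bb: 1b undefined. 1b->0: no, aaa/bbc meet in 0. 1b->1: no, bc/bbc meet in 1 with "c" left. 1b->2: ok.
bc: 1c undefined. 1c->0: ok.
baa: 2a undefined. 2a->0: ok.
bab: 2b undefined. 2b->0: ok.
bac: 2c undefined. 2c->0: no, aaa/bbc meet in 0. 2c->1: no, aaa/baccac meet in 0. 2c->2: no, aaa/baccac meet in 0. Open state 3: 2c->3.
baca: 3a undefined. 3a->0: ok.
bacb: 3b undefined. 3b->0: ok.
bacc: 3c undefined. 3c->0: no, aaa/baccac meet in 0. 3c->1: ok.
All examples now run through 4 states with every (state, symbol) defined. Accept strings end in {0,1}, Reject strings end in {3}; accept={0,1}.

states=4 start=0 accept={0,1} delta: 0a->0 0b->1 0c->0 1a->2 1b->2 1c->0 2a->0 2b->0 2c->3 3a->0 3b->0 3c->1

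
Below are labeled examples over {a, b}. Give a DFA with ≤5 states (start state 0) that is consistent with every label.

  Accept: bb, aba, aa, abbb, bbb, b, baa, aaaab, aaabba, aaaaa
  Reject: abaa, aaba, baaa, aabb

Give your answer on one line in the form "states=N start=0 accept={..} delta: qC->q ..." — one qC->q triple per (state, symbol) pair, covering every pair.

states=5 start=0 accept={0,1,2} delta: 0a->1 0b->0 1a->2 1b->1 2a->3 2b->3 3a->4 3b->4 4a->0 4b->0

Grow the machine one transition at a time. Run the examples from 0; the earliest place one falls off (shortest prefix, ties alphabetical) gets sent to the lowest-numbered state that keeps every Accept/Reject pair distinguishable — a pair clashes when both reach the same state with identical unread suffix — and to a fresh state only if none does.
a: 0a undefined. 0a->0: no, bb/aabb meet in 0 with "bb" left. Open state 1: 0a->1.
b: 0b undefined. 0b->0: ok.
aa: 1a undefined. 1a->0: no, bb/aabb meet in 0. 1a->1: no, aba/aaba meet in 1 with "ba" left. Open state 2: 1a->2.
ab: 1b undefined. 1b->0: no, aa/abaa meet in 2. 1b->1: ok.
aaa: 2a undefined. 2a->0: no, bb/abaa meet in 0. 2a->1: no, abbb/abaa meet in 1. 2a->2: no, aba/abaa meet in 2. Open state 3: 2a->3.
aab: 2b undefined. 2b->0: no, bb/aabb meet in 0. 2b->1: no, aba/aaba meet in 2. 2b->2: no, aba/aabb meet in 2. 2b->3: ok.
aaaa: 3a undefined. 3a->0: no, bb/aaba meet in 0. 3a->1: no, abbb/aaba meet in 1. 3a->2: no, aba/aaba meet in 2. 3a->3: no, aaaab/aabb meet in 3 with "b" left. Open state 4: 3a->4.
aaab: 3b undefined. 3b->0: no, bb/aabb meet in 0. 3b->1: no, abbb/aabb meet in 1. 3b->2: no, aba/aabb meet in 2. 3b->3: no, aaabba/aaba meet in 4. 3b->4: ok.
aaaaa: 4a undefined. 4a->0: ok.
aaaab: 4b undefined. 4b->0: ok.
All examples now run through 5 states with every (state, symbol) defined. Accept strings end in {0,1,2}, Reject strings end in {3,4}; accept={0,1,2}.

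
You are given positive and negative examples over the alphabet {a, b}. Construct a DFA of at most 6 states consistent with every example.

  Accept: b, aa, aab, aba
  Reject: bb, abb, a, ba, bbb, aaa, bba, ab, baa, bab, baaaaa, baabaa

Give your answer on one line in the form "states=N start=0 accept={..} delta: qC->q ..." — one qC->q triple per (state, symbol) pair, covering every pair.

Grow the machine one transition at a time. Run the examples from 0; the earliest place one falls off (shortest prefix, ties alphabetical) gets sent to the lowest-numbered state that keeps every Accept/Reject pair distinguishable — a pair clashes when both reach the same state with identical unread suffix — and to a fresh state only if none does.
a: 0a undefined. 0a->0: no, b/ab meet in 0 with "b" left. Open state 1: 0a->1.
b: 0b undefined. 0b->0: no, b/bb meet in 0. 0b->1: no, b/a meet in 1. Open state 2: 0b->2.
aa: 1a undefined. 1a->0: ok.
ab: 1b undefined. 1b->0: no, b/abb meet in 2. 1b->1: ok.
ba: 2a undefined. 2a->0: no, b/bab meet in 2. 2a->1: no, aa/baa meet in 0. 2a->2: no, b/ba meet in 2. Open state 3: 2a->3.
bb: 2b undefined. 2b->0: no, b/bbb meet in 2. 2b->1: no, aa/bba meet in 0. 2b->2: no, b/bb meet in 2. 2b->3: ok.
baa: 3a undefined. 3a->0: no, aa/bba meet in 0. 3a->1: no, aa/baaaaa meet in 0. 3a->2: no, b/bba meet in 2. 3a->3: ok.
bab: 3b undefined. 3b->0: no, aa/bbb meet in 0. 3b->1: ok.
All examples now run through 4 states with every (state, symbol) defined. Accept strings end in {0,2}, Reject strings end in {1,3}; accept={0,2}.

states=4 start=0 accept={0,2} delta: 0a->1 0b->2 1a->0 1b->1 2a->3 2b->3 3a->3 3b->1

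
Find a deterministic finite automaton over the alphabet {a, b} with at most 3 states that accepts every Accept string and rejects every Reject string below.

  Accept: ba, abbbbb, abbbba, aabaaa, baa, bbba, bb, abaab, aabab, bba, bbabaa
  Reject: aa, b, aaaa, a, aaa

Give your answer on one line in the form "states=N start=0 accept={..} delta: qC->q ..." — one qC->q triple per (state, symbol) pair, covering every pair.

Fold the examples into a partial DFA from state 0: repeatedly fix the first undefined (state, symbol) met by the shortest-then-alphabetical prefix, trying targets in increasing order and rejecting any under which an Accept and a Reject string meet in one state with the same remainder; add a state when all current targets are rejected. Accepting states are where Accept strings end.
a: 0a undefined. 0a->0: ok.
b: 0b undefined. 0b->0: no, ba/aa meet in 0. Open state 1: 0b->1.
ba: 1a undefined. 1a->0: no, ba/aa meet in 0. 1a->1: no, ba/b meet in 1. Open state 2: 1a->2.
bb: 1b undefined. 1b->0: no, abbbbb/b meet in 1. 1b->1: no, abbbbb/b meet in 1. 1b->2: ok.
baa: 2a undefined. 2a->0: no, aabaaa/aa meet in 0. 2a->1: no, baa/b meet in 1. 2a->2: ok.
bbb: 2b undefined. 2b->0: no, bbba/aa meet in 0. 2b->1: no, abbbbb/b meet in 1. 2b->2: ok.
All examples now run through 3 states with every (state, symbol) defined. Accept strings end in {2}, Reject strings end in {0,1}; accept={2}.

states=3 start=0 accept={2} delta: 0a->0 0b->1 1a->2 1b->2 2a->2 2b->2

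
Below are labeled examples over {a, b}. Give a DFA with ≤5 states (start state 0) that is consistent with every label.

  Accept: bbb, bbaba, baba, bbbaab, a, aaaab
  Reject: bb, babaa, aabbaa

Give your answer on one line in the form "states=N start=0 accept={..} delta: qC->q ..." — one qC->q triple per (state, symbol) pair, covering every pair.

Fold the examples into a partial DFA from state 0: repeatedly fix the first undefined (state, symbol) met by the shortest-then-alphabetical prefix, trying targets in increasing order and rejecting any under which an Accept and a Reject string meet in one state with the same remainder; add a state when all current targets are rejected. Accepting states are where Accept strings end.
a: 0a undefined. 0a->0: ok.
b: 0b undefined. 0b->0: no, bbb/bb meet in 0. Open state 1: 0b->1.
ba: 1a undefined. 1a->0: no, baba/babaa meet in 0. 1a->1: ok.
bb: 1b undefined. 1b->0: no, baba/bb meet in 0. 1b->1: no, bbb/bb meet in 1. Open state 2: 1b->2.
bba: 2a undefined. 2a->0: no, baba/babaa meet in 0. 2a->1: no, bbaba/babaa meet in 1. 2a->2: no, baba/bb meet in 2. Open state 3: 2a->3.
bbb: 2b undefined. 2b->0: ok.
bbab: 3b undefined. 3b->0: ok.
babaa: 3a undefined. 3a->0: no, bbb/babaa meet in 0. 3a->1: no, bbbaab/babaa meet in 1. 3a->2: ok.
All examples now run through 4 states with every (state, symbol) defined. Accept strings end in {0,1,3}, Reject strings end in {2}; accept={0,1,3}.

states=4 start=0 accept={0,1,3} delta: 0a->0 0b->1 1a->1 1b->2 2a->3 2b->0 3a->2 3b->0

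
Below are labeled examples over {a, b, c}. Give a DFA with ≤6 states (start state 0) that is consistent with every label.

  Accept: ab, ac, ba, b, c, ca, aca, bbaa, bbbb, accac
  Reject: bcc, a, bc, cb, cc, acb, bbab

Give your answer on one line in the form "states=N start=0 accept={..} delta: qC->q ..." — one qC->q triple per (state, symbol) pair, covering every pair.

states=4 start=0 accept={1} delta: 0a->0 0b->1 0c->1 1a->1 1b->2 1c->2 2a->3 2b->0 2c->0 3a->1 3b->0 3c->1

State merging on the prefix tree: take the shortest (then alphabetical) example prefix whose next move is undefined and point that move at state 0, else 1, else 2, ...; a target is out if some Accept/Reject pair would then sit in one state with the same input left (inseparable). If every existing state is out, open a new one.
a: 0a undefined. 0a->0: ok.
b: 0b undefined. 0b->0: no, ab/a meet in 0. Open state 1: 0b->1.
c: 0c undefined. 0c->0: no, ab/cb meet in 1. 0c->1: ok.
ba: 1a undefined. 1a->0: no, ba/a meet in 0. 1a->1: ok.
bb: 1b undefined. 1b->0: no, ab/bbab meet in 1. 1b->1: no, ab/cb meet in 1. Open state 2: 1b->2.
bc: 1c undefined. 1c->0: no, ab/bcc meet in 1. 1c->1: no, ab/bcc meet in 1. 1c->2: ok.
bba: 2a undefined. 2a->0: no, ab/bbab meet in 1. 2a->1: no, accac/bc meet in 2. 2a->2: no, bbaa/bc meet in 2. Open state 3: 2a->3.
bbb: 2b undefined. 2b->0: ok.
bcc: 2c undefined. 2c->0: ok.
bbaa: 3a undefined. 3a->0: no, bbaa/bcc meet in 0. 3a->1: ok.
bbab: 3b undefined. 3b->0: ok.
accac: 3c undefined. 3c->0: no, accac/bcc meet in 0. 3c->1: ok.
All examples now run through 4 states with every (state, symbol) defined. Accept strings end in {1}, Reject strings end in {0,2}; accept={1}.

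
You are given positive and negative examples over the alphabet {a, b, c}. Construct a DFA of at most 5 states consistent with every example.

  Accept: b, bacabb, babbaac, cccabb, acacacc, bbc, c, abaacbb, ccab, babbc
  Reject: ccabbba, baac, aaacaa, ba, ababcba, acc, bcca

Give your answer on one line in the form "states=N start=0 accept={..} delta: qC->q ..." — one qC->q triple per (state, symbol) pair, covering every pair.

states=5 start=0 accept={1,4} delta: 0a->0 0b->1 0c->1 1a->2 1b->0 1c->0 2a->2 2b->3 2c->3 3a->1 3b->4 3c->0 4a->0 4b->1 4c->1

Fold the examples into a partial DFA from state 0: repeatedly fix the first undefined (state, symbol) met by the shortest-then-alphabetical prefix, trying targets in increasing order and rejecting any under which an Accept and a Reject string meet in one state with the same remainder; add a state when all current targets are rejected. Accepting states are where Accept strings end.
a: 0a undefined. 0a->0: ok.
b: 0b undefined. 0b->0: no, b/ba meet in 0. Open state 1: 0b->1.
c: 0c undefined. 0c->0: no, acacacc/aaacaa meet in 0. 0c->1: ok.
ba: 1a undefined. 1a->0: no, b/baac meet in 1. 1a->1: no, b/aaacaa meet in 1. Open state 2: 1a->2.
bb: 1b undefined. 1b->0: ok.
bc: 1c undefined. 1c->0: ok.
baa: 2a undefined. 2a->0: no, b/baac meet in 1. 2a->1: no, b/aaacaa meet in 1. 2a->2: ok.
bab: 2b undefined. 2b->0: no, babbaac/baac meet in 2 with "c" left. 2b->1: no, cccabb/acc meet in 0. 2b->2: no, babbaac/baac meet in 2 with "c" left. Open state 3: 2b->3.
bac: 2c undefined. 2c->0: no, bacabb/baac meet in 0. 2c->1: no, b/baac meet in 1. 2c->2: no, acacacc/ccabbba meet in 2. 2c->3: ok.
babb: 3b undefined. 3b->0: no, cccabb/acc meet in 0. 3b->1: no, babbaac/baac meet in 3. 3b->2: no, babbaac/baac meet in 3. 3b->3: no, cccabb/baac meet in 3. Open state 4: 3b->4.
baca: 3a undefined. 3a->0: no, bacabb/acc meet in 0. 3a->1: ok.
ababc: 3c undefined. 3c->0: ok.
babba: 4a undefined. 4a->0: ok.
babbc: 4c undefined. 4c->0: no, babbc/acc meet in 0. 4c->1: ok.
abaacbb: 4b undefined. 4b->0: no, abaacbb/acc meet in 0. 4b->1: ok.
All examples now run through 5 states with every (state, symbol) defined. Accept strings end in {1,4}, Reject strings end in {0,2,3}; accept={1,4}.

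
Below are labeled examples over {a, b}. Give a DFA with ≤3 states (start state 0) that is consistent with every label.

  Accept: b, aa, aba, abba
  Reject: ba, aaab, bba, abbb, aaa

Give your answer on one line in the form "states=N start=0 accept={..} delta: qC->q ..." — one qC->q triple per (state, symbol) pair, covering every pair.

Grow the machine one transition at a time. Run the examples from 0; the earliest place one falls off (shortest prefix, ties alphabetical) gets sent to the lowest-numbered state that keeps every Accept/Reject pair distinguishable — a pair clashes when both reach the same state with identical unread suffix — and to a fresh state only if none does.
a: 0a undefined. 0a->0: no, b/aaab meet in 0 with "b" left. Open state 1: 0a->1.
b: 0b undefined. 0b->0: ok.
aa: 1a undefined. 1a->0: ok.
ab: 1b undefined. 1b->0: no, b/aaab meet in 0. 1b->1: ok.
All examples now run through 2 states with every (state, symbol) defined. Accept strings end in {0}, Reject strings end in {1}; accept={0}.

states=2 start=0 accept={0} delta: 0a->1 0b->0 1a->0 1b->1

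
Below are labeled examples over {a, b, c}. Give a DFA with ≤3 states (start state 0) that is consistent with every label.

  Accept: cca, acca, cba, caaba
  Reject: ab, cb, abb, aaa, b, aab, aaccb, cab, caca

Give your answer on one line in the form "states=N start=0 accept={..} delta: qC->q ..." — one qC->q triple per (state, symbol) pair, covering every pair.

Grow the machine one transition at a time. Run the examples from 0; the earliest place one falls off (shortest prefix, ties alphabetical) gets sent to the lowest-numbered state that keeps every Accept/Reject pair distinguishable — a pair clashes when both reach the same state with identical unread suffix — and to a fresh state only if none does.
a: 0a undefined. 0a->0: ok.
b: 0b undefined. 0b->0: ok.
c: 0c undefined. 0c->0: no, cca/ab meet in 0. Open state 1: 0c->1.
ca: 1a undefined. 1a->0: no, caaba/ab meet in 0. 1a->1: no, cca/caca meet in 1 with "ca" left. Open state 2: 1a->2.
cb: 1b undefined. 1b->0: no, cba/ab meet in 0. 1b->1: ok.
cc: 1c undefined. 1c->0: no, cca/ab meet in 0. 1c->1: ok.
caa: 2a undefined. 2a->0: no, caaba/ab meet in 0. 2a->1: ok.
cab: 2b undefined. 2b->0: ok.
cac: 2c undefined. 2c->0: ok.
All examples now run through 3 states with every (state, symbol) defined. Accept strings end in {2}, Reject strings end in {0,1}; accept={2}.

states=3 start=0 accept={2} delta: 0a->0 0b->0 0c->1 1a->2 1b->1 1c->1 2a->1 2b->0 2c->0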